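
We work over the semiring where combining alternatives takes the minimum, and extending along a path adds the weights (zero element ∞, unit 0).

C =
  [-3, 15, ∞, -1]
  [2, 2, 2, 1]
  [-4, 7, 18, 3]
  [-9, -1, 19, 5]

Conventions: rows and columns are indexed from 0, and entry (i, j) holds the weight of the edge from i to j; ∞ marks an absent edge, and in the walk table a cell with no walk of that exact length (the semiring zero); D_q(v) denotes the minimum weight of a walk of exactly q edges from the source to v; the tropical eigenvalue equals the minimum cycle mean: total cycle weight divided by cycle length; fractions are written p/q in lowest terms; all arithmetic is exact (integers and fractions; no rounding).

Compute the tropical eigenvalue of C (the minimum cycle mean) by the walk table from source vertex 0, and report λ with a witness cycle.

q=0: [0, ∞, ∞, ∞]
q=1: [-3, 15, ∞, -1]
q=2: [-10, -2, 17, -4]
q=3: [-13, -5, 0, -11]
q=4: [-20, -12, -3, -14]
Optimal cycle mean attained by: cycle 0->3->0, total (-1) + (-9), length 2.
Answer: λ = -5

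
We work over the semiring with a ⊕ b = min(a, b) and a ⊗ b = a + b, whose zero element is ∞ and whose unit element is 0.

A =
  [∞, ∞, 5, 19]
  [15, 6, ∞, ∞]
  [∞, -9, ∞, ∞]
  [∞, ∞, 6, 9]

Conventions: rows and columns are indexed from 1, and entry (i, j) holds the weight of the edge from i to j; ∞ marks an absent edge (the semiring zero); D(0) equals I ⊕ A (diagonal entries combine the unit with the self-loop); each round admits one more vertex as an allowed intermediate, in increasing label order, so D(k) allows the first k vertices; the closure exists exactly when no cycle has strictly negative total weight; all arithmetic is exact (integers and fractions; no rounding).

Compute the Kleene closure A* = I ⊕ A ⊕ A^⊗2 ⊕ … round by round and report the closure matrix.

D(0):
  [0, ∞, 5, 19]
  [15, 0, ∞, ∞]
  [∞, -9, 0, ∞]
  [∞, ∞, 6, 0]
D(1):
  [0, ∞, 5, 19]
  [15, 0, 20, 34]
  [∞, -9, 0, ∞]
  [∞, ∞, 6, 0]
D(2):
  [0, ∞, 5, 19]
  [15, 0, 20, 34]
  [6, -9, 0, 25]
  [∞, ∞, 6, 0]
D(3):
  [0, -4, 5, 19]
  [15, 0, 20, 34]
  [6, -9, 0, 25]
  [12, -3, 6, 0]
D(4):
  [0, -4, 5, 19]
  [15, 0, 20, 34]
  [6, -9, 0, 25]
  [12, -3, 6, 0]
Answer: A* = [[0, -4, 5, 19], [15, 0, 20, 34], [6, -9, 0, 25], [12, -3, 6, 0]]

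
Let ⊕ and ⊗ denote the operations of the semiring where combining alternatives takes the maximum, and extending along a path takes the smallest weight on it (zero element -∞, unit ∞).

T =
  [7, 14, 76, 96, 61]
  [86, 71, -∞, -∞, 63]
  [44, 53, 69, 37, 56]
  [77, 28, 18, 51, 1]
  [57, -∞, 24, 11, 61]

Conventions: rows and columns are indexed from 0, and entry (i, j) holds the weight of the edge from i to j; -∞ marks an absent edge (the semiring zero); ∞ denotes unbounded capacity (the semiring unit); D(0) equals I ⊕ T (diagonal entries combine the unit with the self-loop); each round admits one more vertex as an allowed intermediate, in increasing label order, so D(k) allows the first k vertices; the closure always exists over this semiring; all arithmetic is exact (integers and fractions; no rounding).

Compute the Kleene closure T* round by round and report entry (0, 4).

D(0):
  [∞, 14, 76, 96, 61]
  [86, ∞, -∞, -∞, 63]
  [44, 53, ∞, 37, 56]
  [77, 28, 18, ∞, 1]
  [57, -∞, 24, 11, ∞]
D(1):
  [∞, 14, 76, 96, 61]
  [86, ∞, 76, 86, 63]
  [44, 53, ∞, 44, 56]
  [77, 28, 76, ∞, 61]
  [57, 14, 57, 57, ∞]
D(2):
  [∞, 14, 76, 96, 61]
  [86, ∞, 76, 86, 63]
  [53, 53, ∞, 53, 56]
  [77, 28, 76, ∞, 61]
  [57, 14, 57, 57, ∞]
D(3):
  [∞, 53, 76, 96, 61]
  [86, ∞, 76, 86, 63]
  [53, 53, ∞, 53, 56]
  [77, 53, 76, ∞, 61]
  [57, 53, 57, 57, ∞]
D(4):
  [∞, 53, 76, 96, 61]
  [86, ∞, 76, 86, 63]
  [53, 53, ∞, 53, 56]
  [77, 53, 76, ∞, 61]
  [57, 53, 57, 57, ∞]
D(5):
  [∞, 53, 76, 96, 61]
  [86, ∞, 76, 86, 63]
  [56, 53, ∞, 56, 56]
  [77, 53, 76, ∞, 61]
  [57, 53, 57, 57, ∞]
Answer: T*[0][4] = 61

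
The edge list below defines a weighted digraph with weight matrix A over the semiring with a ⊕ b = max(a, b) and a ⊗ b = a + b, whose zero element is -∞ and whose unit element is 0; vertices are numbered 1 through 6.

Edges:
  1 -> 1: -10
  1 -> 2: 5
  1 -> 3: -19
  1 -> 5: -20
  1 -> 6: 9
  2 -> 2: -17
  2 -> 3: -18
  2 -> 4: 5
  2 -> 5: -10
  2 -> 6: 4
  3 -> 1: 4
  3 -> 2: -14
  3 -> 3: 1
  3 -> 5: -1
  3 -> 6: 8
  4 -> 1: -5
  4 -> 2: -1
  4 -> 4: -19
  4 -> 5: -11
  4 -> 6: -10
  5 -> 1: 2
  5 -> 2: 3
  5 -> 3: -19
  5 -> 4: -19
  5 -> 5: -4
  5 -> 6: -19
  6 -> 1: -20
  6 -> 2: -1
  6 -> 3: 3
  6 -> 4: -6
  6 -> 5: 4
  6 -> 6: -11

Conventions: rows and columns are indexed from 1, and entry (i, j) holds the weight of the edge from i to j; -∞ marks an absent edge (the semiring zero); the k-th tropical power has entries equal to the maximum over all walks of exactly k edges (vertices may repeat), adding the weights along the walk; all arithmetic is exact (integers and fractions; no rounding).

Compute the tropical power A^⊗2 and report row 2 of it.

A^⊗2:
  [-11, 8, 12, 10, 13, 9]
  [0, 4, 7, -2, 8, -5]
  [5, 9, 11, 2, 12, 13]
  [-9, 0, -7, 4, -6, 4]
  [-2, 7, -15, 8, -7, 11]
  [7, 7, 4, 4, 2, 11]
Answer: row 2 of A^⊗2 = [0, 4, 7, -2, 8, -5]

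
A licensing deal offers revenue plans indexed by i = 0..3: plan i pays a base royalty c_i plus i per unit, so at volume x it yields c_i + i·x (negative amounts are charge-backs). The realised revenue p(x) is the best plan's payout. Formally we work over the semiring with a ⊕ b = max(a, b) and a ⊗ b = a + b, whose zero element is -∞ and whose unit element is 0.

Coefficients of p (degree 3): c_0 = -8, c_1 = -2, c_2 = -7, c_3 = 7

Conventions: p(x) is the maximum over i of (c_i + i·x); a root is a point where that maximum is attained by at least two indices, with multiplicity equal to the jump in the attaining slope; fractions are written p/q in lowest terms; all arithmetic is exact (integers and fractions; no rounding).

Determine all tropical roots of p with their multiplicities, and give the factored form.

hull edge (i=0, c=-8) to (i=1, c=-2): slope 6, span 1
hull edge (i=1, c=-2) to (i=3, c=7): slope 9/2, span 2
Factored form: p(x) = 7 ⊗ (x ⊕ (-6)) ⊗ (x ⊕ (-9/2)) ⊗ (x ⊕ (-9/2))
Answer: roots = -6 (mult 1), -9/2 (mult 2)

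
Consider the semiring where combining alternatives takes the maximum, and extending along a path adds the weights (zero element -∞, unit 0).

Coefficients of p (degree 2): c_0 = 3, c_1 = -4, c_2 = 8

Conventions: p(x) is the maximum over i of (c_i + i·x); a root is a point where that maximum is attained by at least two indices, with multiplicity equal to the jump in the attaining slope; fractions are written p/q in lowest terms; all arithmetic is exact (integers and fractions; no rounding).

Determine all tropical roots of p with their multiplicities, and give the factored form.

hull edge (i=0, c=3) to (i=2, c=8): slope 5/2, span 2
Factored form: p(x) = 8 ⊗ (x ⊕ (-5/2)) ⊗ (x ⊕ (-5/2))
Answer: roots = -5/2 (mult 2)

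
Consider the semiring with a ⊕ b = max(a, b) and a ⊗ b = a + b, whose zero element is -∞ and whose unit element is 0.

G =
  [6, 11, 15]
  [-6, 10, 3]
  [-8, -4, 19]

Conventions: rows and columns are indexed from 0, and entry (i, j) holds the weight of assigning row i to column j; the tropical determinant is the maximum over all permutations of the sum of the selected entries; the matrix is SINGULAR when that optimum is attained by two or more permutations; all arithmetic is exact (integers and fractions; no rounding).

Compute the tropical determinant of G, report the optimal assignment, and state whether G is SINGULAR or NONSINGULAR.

σ = (0, 1, 2): 6 + 10 + 19 = 35
σ = (0, 2, 1): 6 + 3 + (-4) = 5
σ = (1, 0, 2): 11 + (-6) + 19 = 24
σ = (1, 2, 0): 11 + 3 + (-8) = 6
σ = (2, 0, 1): 15 + (-6) + (-4) = 5
σ = (2, 1, 0): 15 + 10 + (-8) = 17
Optimal value attained by: σ = (0, 1, 2).
Answer: det⊕(G) = 35; verdict: NONSINGULAR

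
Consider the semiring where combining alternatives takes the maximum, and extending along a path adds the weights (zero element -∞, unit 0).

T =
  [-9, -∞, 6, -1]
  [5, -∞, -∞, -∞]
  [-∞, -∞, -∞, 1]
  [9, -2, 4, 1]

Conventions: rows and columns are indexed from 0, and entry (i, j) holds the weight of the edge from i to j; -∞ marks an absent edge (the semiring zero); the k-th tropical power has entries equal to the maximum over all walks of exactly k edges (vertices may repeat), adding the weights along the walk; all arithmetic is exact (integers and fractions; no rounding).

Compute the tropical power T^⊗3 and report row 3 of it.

T^⊗2:
  [8, -3, 3, 7]
  [-4, -∞, 11, 4]
  [10, -1, 5, 2]
  [10, -1, 15, 8]
T^⊗3:
  [16, 5, 14, 8]
  [13, 2, 8, 12]
  [11, 0, 16, 9]
  [17, 6, 16, 16]
Answer: row 3 of T^⊗3 = [17, 6, 16, 16]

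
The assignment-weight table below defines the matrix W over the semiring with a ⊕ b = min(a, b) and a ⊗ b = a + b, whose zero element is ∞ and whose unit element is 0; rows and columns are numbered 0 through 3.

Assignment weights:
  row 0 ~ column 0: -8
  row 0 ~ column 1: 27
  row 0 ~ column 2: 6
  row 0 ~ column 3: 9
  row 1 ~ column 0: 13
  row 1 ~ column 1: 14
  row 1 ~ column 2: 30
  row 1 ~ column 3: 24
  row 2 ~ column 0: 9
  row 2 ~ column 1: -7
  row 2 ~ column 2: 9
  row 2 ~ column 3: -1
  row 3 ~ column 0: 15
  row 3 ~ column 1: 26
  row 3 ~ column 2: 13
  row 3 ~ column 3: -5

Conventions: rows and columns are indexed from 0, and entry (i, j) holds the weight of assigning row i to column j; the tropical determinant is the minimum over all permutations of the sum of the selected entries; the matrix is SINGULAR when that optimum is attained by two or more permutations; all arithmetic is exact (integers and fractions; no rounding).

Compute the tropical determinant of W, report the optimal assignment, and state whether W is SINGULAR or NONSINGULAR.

σ = (0, 1, 2, 3): (-8) + 14 + 9 + (-5) = 10
σ = (0, 1, 3, 2): (-8) + 14 + (-1) + 13 = 18
σ = (0, 2, 1, 3): (-8) + 30 + (-7) + (-5) = 10
σ = (0, 2, 3, 1): (-8) + 30 + (-1) + 26 = 47
σ = (0, 3, 1, 2): (-8) + 24 + (-7) + 13 = 22
σ = (0, 3, 2, 1): (-8) + 24 + 9 + 26 = 51
σ = (1, 0, 2, 3): 27 + 13 + 9 + (-5) = 44
σ = (1, 0, 3, 2): 27 + 13 + (-1) + 13 = 52
σ = (1, 2, 0, 3): 27 + 30 + 9 + (-5) = 61
σ = (1, 2, 3, 0): 27 + 30 + (-1) + 15 = 71
σ = (1, 3, 0, 2): 27 + 24 + 9 + 13 = 73
σ = (1, 3, 2, 0): 27 + 24 + 9 + 15 = 75
σ = (2, 0, 1, 3): 6 + 13 + (-7) + (-5) = 7
σ = (2, 0, 3, 1): 6 + 13 + (-1) + 26 = 44
σ = (2, 1, 0, 3): 6 + 14 + 9 + (-5) = 24
σ = (2, 1, 3, 0): 6 + 14 + (-1) + 15 = 34
σ = (2, 3, 0, 1): 6 + 24 + 9 + 26 = 65
σ = (2, 3, 1, 0): 6 + 24 + (-7) + 15 = 38
σ = (3, 0, 1, 2): 9 + 13 + (-7) + 13 = 28
σ = (3, 0, 2, 1): 9 + 13 + 9 + 26 = 57
σ = (3, 1, 0, 2): 9 + 14 + 9 + 13 = 45
σ = (3, 1, 2, 0): 9 + 14 + 9 + 15 = 47
σ = (3, 2, 0, 1): 9 + 30 + 9 + 26 = 74
σ = (3, 2, 1, 0): 9 + 30 + (-7) + 15 = 47
Optimal value attained by: σ = (2, 0, 1, 3).
Answer: det⊕(W) = 7; verdict: NONSINGULAR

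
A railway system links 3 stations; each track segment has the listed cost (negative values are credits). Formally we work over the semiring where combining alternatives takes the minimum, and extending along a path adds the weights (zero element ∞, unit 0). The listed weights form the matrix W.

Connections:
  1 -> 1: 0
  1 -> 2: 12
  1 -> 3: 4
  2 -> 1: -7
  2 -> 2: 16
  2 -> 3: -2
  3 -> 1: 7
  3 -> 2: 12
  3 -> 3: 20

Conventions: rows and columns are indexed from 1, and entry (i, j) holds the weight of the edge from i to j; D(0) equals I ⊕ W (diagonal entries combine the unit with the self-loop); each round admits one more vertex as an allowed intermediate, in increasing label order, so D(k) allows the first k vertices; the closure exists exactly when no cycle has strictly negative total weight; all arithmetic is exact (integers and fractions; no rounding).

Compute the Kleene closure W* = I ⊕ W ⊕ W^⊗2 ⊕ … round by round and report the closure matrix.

D(0):
  [0, 12, 4]
  [-7, 0, -2]
  [7, 12, 0]
D(1):
  [0, 12, 4]
  [-7, 0, -3]
  [7, 12, 0]
D(2):
  [0, 12, 4]
  [-7, 0, -3]
  [5, 12, 0]
D(3):
  [0, 12, 4]
  [-7, 0, -3]
  [5, 12, 0]
Answer: W* = [[0, 12, 4], [-7, 0, -3], [5, 12, 0]]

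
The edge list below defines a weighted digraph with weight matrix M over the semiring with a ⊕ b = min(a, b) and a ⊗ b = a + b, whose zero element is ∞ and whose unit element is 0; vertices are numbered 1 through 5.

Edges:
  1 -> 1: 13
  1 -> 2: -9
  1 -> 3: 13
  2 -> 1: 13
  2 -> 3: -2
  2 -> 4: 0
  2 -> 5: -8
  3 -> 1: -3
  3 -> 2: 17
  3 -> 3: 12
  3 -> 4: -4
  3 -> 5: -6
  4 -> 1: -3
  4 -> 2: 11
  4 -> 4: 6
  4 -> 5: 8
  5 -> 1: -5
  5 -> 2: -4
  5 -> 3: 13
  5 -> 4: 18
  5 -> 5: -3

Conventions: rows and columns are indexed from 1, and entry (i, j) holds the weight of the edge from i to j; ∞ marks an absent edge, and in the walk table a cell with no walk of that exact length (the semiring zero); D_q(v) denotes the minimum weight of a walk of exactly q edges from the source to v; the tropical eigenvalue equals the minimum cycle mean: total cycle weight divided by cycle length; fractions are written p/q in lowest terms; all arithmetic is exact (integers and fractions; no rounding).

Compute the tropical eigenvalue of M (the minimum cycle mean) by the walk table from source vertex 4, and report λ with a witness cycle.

q=0: [∞, ∞, ∞, 0, ∞]
q=1: [-3, 11, ∞, 6, 8]
q=2: [3, -12, 9, 11, 3]
q=3: [-2, -6, -14, -12, -20]
q=4: [-25, -24, -8, -18, -23]
q=5: [-28, -34, -26, -24, -32]
Optimal cycle mean attained by: cycle 1->2->5->1, total (-9) + (-8) + (-5), length 3.
Answer: λ = -22/3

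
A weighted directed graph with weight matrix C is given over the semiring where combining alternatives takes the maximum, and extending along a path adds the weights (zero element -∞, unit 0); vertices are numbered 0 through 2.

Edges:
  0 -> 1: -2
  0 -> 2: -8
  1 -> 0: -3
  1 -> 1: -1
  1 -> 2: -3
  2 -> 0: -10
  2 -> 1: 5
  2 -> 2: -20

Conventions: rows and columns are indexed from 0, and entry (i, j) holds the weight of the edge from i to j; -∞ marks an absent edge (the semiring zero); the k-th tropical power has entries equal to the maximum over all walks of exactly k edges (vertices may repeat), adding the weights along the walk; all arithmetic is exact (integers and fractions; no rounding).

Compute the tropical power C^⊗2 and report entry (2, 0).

C^⊗2:
  [-5, -3, -5]
  [-4, 2, -4]
  [2, 4, 2]
Key observation: the optimum is the walk 2->1->0, with weight 5 + (-3) = 2.
Optimal value attained by: walk 2->1->0.
Answer: (C^⊗2)[2][0] = 2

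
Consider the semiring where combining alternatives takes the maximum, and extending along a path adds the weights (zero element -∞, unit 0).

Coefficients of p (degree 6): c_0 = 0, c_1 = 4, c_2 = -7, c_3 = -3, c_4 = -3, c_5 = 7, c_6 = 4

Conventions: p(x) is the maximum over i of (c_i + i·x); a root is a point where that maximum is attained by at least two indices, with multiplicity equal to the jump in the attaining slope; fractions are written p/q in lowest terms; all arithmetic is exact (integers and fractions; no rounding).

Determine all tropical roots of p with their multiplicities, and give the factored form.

hull edge (i=0, c=0) to (i=1, c=4): slope 4, span 1
hull edge (i=1, c=4) to (i=5, c=7): slope 3/4, span 4
hull edge (i=5, c=7) to (i=6, c=4): slope -3, span 1
Factored form: p(x) = 4 ⊗ (x ⊕ (-4)) ⊗ (x ⊕ (-3/4)) ⊗ (x ⊕ (-3/4)) ⊗ (x ⊕ (-3/4)) ⊗ (x ⊕ (-3/4)) ⊗ (x ⊕ 3)
Answer: roots = -4 (mult 1), -3/4 (mult 4), 3 (mult 1)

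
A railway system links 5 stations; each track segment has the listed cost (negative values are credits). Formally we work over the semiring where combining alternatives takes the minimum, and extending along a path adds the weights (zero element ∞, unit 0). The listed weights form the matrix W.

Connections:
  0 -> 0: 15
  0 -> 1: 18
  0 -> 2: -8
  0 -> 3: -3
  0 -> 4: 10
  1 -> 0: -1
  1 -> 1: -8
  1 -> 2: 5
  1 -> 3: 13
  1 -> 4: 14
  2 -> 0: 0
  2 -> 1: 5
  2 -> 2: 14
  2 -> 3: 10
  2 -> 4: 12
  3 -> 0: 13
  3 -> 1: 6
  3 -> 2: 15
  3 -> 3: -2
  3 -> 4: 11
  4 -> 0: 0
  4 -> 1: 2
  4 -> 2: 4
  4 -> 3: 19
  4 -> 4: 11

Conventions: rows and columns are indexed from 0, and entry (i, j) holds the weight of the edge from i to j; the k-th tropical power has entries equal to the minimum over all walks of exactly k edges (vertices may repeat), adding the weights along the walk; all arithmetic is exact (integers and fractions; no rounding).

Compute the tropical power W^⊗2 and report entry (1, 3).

W^⊗2:
  [-8, -3, 6, -5, 4]
  [-9, -16, -9, -4, 6]
  [4, -3, -8, -3, 10]
  [5, -2, 5, -4, 9]
  [1, -6, -8, -3, 10]
Key observation: the optimum is the walk 1->0->3, with weight (-1) + (-3) = -4.
Optimal value attained by: walk 1->0->3.
Answer: (W^⊗2)[1][3] = -4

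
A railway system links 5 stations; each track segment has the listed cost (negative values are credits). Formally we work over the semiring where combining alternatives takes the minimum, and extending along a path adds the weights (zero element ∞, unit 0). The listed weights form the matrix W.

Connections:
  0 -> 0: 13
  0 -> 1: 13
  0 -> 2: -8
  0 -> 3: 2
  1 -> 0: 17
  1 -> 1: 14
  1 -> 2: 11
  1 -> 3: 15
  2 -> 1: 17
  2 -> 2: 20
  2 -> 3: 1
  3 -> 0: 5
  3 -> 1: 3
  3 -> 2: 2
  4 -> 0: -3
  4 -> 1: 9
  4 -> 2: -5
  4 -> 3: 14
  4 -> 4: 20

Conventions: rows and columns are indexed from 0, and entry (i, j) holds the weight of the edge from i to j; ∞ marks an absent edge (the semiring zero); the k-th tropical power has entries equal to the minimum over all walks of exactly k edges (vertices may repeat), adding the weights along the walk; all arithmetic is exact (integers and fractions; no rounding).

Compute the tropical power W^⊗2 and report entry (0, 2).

W^⊗2:
  [7, 5, 4, -7, ∞]
  [20, 18, 9, 12, ∞]
  [6, 4, 3, 21, ∞]
  [18, 17, -3, 3, ∞]
  [10, 10, -11, -4, 40]
Key observation: the optimum is the walk 0->3->2, with weight 2 + 2 = 4.
Optimal value attained by: walk 0->3->2.
Answer: (W^⊗2)[0][2] = 4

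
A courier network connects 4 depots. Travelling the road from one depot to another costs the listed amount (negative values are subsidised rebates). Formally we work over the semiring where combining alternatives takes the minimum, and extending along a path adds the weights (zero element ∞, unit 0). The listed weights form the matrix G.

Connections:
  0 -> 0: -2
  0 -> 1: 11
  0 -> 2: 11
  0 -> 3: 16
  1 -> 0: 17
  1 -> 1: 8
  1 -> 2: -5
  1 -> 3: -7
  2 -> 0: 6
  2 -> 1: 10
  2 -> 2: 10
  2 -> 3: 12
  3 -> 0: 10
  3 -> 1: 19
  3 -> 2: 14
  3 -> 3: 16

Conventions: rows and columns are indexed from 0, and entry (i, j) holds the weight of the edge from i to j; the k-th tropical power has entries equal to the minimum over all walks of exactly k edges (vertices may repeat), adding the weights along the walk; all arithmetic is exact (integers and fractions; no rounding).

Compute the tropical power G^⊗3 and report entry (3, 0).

G^⊗2:
  [-4, 9, 6, 4]
  [1, 5, 3, 1]
  [4, 17, 5, 3]
  [8, 21, 14, 12]
G^⊗3:
  [-6, 7, 4, 2]
  [-1, 12, 0, -2]
  [2, 15, 12, 10]
  [6, 19, 16, 14]
Key observation: the optimum is the walk 3->0->0->0, with weight 10 + (-2) + (-2) = 6.
Optimal value attained by: walk 3->0->0->0.
Answer: (G^⊗3)[3][0] = 6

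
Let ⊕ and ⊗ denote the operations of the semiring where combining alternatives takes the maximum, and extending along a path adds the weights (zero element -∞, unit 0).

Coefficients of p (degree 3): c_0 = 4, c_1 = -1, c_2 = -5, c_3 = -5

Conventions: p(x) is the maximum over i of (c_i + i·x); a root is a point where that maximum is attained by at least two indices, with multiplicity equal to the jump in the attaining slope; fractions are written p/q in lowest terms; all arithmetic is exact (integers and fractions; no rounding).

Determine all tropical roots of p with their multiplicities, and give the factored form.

hull edge (i=0, c=4) to (i=3, c=-5): slope -3, span 3
Factored form: p(x) = -5 ⊗ (x ⊕ 3) ⊗ (x ⊕ 3) ⊗ (x ⊕ 3)
Answer: roots = 3 (mult 3)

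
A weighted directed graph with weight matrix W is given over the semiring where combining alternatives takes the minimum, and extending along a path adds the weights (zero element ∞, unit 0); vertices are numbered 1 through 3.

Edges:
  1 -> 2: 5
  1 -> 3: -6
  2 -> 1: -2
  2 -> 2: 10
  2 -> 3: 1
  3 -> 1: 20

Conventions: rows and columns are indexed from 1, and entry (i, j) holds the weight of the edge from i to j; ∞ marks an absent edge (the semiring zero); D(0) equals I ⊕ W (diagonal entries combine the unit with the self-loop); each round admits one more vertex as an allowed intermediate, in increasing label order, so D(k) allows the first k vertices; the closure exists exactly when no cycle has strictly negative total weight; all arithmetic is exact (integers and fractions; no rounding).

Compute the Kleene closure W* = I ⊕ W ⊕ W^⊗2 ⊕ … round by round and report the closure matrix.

D(0):
  [0, 5, -6]
  [-2, 0, 1]
  [20, ∞, 0]
D(1):
  [0, 5, -6]
  [-2, 0, -8]
  [20, 25, 0]
D(2):
  [0, 5, -6]
  [-2, 0, -8]
  [20, 25, 0]
D(3):
  [0, 5, -6]
  [-2, 0, -8]
  [20, 25, 0]
Answer: W* = [[0, 5, -6], [-2, 0, -8], [20, 25, 0]]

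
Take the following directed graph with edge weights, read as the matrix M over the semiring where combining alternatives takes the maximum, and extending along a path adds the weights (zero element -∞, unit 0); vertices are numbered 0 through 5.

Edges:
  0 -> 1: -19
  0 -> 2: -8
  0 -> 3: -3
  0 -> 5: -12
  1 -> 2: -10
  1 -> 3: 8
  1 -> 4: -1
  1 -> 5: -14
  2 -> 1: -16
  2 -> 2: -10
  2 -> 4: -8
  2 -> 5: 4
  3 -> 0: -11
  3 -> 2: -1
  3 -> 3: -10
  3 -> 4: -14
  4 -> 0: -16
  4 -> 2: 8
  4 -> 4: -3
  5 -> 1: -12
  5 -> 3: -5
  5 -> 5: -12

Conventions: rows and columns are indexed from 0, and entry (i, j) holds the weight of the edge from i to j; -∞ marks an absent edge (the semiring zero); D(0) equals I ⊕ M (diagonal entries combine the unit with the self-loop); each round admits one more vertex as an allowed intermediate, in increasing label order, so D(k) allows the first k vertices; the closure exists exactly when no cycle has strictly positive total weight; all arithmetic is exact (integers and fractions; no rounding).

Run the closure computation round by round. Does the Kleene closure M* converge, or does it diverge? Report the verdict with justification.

D(0):
  [0, -19, -8, -3, -∞, -12]
  [-∞, 0, -10, 8, -1, -14]
  [-∞, -16, 0, -∞, -8, 4]
  [-11, -∞, -1, 0, -14, -∞]
  [-16, -∞, 8, -∞, 0, -∞]
  [-∞, -12, -∞, -5, -∞, 0]
D(1):
  [0, -19, -8, -3, -∞, -12]
  [-∞, 0, -10, 8, -1, -14]
  [-∞, -16, 0, -∞, -8, 4]
  [-11, -30, -1, 0, -14, -23]
  [-16, -35, 8, -19, 0, -28]
  [-∞, -12, -∞, -5, -∞, 0]
D(2):
  [0, -19, -8, -3, -20, -12]
  [-∞, 0, -10, 8, -1, -14]
  [-∞, -16, 0, -8, -8, 4]
  [-11, -30, -1, 0, -14, -23]
  [-16, -35, 8, -19, 0, -28]
  [-∞, -12, -22, -4, -13, 0]
D(3):
  [0, -19, -8, -3, -16, -4]
  [-∞, 0, -10, 8, -1, -6]
  [-∞, -16, 0, -8, -8, 4]
  [-11, -17, -1, 0, -9, 3]
  [-16, -8, 8, 0, 0, 12]
  [-∞, -12, -22, -4, -13, 0]
D(4):
  [0, -19, -4, -3, -12, 0]
  [-3, 0, 7, 8, -1, 11]
  [-19, -16, 0, -8, -8, 4]
  [-11, -17, -1, 0, -9, 3]
  [-11, -8, 8, 0, 0, 12]
  [-15, -12, -5, -4, -13, 0]
D(5):
  [0, -19, -4, -3, -12, 0]
  [-3, 0, 7, 8, -1, 11]
  [-19, -16, 0, -8, -8, 4]
  [-11, -17, -1, 0, -9, 3]
  [-11, -8, 8, 0, 0, 12]
  [-15, -12, -5, -4, -13, 0]
D(6):
  [0, -12, -4, -3, -12, 0]
  [-3, 0, 7, 8, -1, 11]
  [-11, -8, 0, 0, -8, 4]
  [-11, -9, -1, 0, -9, 3]
  [-3, 0, 8, 8, 0, 12]
  [-15, -12, -5, -4, -13, 0]
Key observation: every diagonal entry stays at the unit through all rounds, so no improving cycle exists.
Answer: CONVERGES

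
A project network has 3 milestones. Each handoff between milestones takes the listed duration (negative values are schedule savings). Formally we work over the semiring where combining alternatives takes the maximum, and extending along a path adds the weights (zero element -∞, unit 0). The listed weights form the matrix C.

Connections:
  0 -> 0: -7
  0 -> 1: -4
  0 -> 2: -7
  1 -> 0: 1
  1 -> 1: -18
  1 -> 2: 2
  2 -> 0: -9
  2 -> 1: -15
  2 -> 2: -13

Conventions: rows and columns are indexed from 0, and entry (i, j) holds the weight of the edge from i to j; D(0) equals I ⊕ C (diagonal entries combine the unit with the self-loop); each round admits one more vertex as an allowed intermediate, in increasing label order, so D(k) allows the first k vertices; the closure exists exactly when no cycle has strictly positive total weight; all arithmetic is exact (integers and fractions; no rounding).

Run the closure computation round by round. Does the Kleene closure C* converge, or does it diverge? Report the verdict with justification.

D(0):
  [0, -4, -7]
  [1, 0, 2]
  [-9, -15, 0]
D(1):
  [0, -4, -7]
  [1, 0, 2]
  [-9, -13, 0]
D(2):
  [0, -4, -2]
  [1, 0, 2]
  [-9, -13, 0]
D(3):
  [0, -4, -2]
  [1, 0, 2]
  [-9, -13, 0]
Key observation: every diagonal entry stays at the unit through all rounds, so no improving cycle exists.
Answer: CONVERGES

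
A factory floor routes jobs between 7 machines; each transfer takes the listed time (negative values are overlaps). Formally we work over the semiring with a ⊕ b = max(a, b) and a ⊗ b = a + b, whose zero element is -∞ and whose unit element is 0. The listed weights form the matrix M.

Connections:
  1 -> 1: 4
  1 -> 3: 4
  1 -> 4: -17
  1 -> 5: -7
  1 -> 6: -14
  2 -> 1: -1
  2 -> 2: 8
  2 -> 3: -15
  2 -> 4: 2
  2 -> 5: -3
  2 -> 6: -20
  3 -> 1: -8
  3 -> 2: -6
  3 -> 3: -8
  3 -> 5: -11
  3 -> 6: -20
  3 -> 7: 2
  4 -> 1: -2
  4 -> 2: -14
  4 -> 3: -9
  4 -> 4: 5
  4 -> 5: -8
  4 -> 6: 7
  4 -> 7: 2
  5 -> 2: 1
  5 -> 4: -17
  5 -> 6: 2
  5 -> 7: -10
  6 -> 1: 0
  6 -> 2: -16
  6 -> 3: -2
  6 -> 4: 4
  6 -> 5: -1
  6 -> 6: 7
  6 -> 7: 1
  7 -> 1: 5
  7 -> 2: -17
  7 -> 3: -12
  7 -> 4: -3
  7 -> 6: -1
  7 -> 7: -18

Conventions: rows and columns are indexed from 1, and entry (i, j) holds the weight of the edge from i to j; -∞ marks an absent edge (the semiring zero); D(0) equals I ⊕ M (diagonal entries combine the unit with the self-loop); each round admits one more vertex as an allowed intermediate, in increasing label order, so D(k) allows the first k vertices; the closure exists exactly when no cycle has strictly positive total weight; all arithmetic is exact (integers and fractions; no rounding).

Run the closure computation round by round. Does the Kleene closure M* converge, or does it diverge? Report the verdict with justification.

Detection: at round 0, diagonal entry (1, 1) turns strictly positive.
Key observation: the cycle 1->1 has total weight 4, which is strictly positive.
Answer: DIVERGES — positive cycle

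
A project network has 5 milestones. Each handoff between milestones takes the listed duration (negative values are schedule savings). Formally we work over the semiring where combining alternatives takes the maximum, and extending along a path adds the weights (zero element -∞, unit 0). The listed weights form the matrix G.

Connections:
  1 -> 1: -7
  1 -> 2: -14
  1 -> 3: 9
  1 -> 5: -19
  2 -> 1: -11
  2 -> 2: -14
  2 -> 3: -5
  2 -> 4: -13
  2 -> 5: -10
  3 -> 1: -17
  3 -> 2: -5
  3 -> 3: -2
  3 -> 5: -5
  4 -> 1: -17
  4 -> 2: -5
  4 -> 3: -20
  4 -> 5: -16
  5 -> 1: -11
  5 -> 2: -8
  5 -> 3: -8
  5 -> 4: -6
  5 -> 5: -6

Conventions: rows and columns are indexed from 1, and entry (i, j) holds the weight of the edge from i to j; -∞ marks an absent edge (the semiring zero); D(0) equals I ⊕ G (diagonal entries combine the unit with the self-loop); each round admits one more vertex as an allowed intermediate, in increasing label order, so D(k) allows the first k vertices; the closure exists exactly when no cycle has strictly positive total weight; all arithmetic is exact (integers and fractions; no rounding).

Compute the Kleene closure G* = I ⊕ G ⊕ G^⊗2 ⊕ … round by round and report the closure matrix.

D(0):
  [0, -14, 9, -∞, -19]
  [-11, 0, -5, -13, -10]
  [-17, -5, 0, -∞, -5]
  [-17, -5, -20, 0, -16]
  [-11, -8, -8, -6, 0]
D(1):
  [0, -14, 9, -∞, -19]
  [-11, 0, -2, -13, -10]
  [-17, -5, 0, -∞, -5]
  [-17, -5, -8, 0, -16]
  [-11, -8, -2, -6, 0]
D(2):
  [0, -14, 9, -27, -19]
  [-11, 0, -2, -13, -10]
  [-16, -5, 0, -18, -5]
  [-16, -5, -7, 0, -15]
  [-11, -8, -2, -6, 0]
D(3):
  [0, 4, 9, -9, 4]
  [-11, 0, -2, -13, -7]
  [-16, -5, 0, -18, -5]
  [-16, -5, -7, 0, -12]
  [-11, -7, -2, -6, 0]
D(4):
  [0, 4, 9, -9, 4]
  [-11, 0, -2, -13, -7]
  [-16, -5, 0, -18, -5]
  [-16, -5, -7, 0, -12]
  [-11, -7, -2, -6, 0]
D(5):
  [0, 4, 9, -2, 4]
  [-11, 0, -2, -13, -7]
  [-16, -5, 0, -11, -5]
  [-16, -5, -7, 0, -12]
  [-11, -7, -2, -6, 0]
Answer: G* = [[0, 4, 9, -2, 4], [-11, 0, -2, -13, -7], [-16, -5, 0, -11, -5], [-16, -5, -7, 0, -12], [-11, -7, -2, -6, 0]]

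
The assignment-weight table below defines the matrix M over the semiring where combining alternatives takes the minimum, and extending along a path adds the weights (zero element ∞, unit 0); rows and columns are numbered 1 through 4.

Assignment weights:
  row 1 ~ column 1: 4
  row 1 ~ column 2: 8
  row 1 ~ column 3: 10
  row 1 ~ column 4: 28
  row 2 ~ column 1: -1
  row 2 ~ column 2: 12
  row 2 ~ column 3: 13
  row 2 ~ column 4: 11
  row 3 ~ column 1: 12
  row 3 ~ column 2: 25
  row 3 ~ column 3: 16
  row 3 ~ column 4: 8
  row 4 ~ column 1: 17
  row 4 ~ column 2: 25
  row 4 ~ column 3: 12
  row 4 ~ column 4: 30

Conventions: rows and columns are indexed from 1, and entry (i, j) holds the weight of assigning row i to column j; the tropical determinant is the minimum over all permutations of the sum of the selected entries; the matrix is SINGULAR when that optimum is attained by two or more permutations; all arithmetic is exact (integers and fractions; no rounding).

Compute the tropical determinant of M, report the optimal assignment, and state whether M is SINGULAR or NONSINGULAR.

σ = (1, 2, 3, 4): 4 + 12 + 16 + 30 = 62
σ = (1, 2, 4, 3): 4 + 12 + 8 + 12 = 36
σ = (1, 3, 2, 4): 4 + 13 + 25 + 30 = 72
σ = (1, 3, 4, 2): 4 + 13 + 8 + 25 = 50
σ = (1, 4, 2, 3): 4 + 11 + 25 + 12 = 52
σ = (1, 4, 3, 2): 4 + 11 + 16 + 25 = 56
σ = (2, 1, 3, 4): 8 + (-1) + 16 + 30 = 53
σ = (2, 1, 4, 3): 8 + (-1) + 8 + 12 = 27
σ = (2, 3, 1, 4): 8 + 13 + 12 + 30 = 63
σ = (2, 3, 4, 1): 8 + 13 + 8 + 17 = 46
σ = (2, 4, 1, 3): 8 + 11 + 12 + 12 = 43
σ = (2, 4, 3, 1): 8 + 11 + 16 + 17 = 52
σ = (3, 1, 2, 4): 10 + (-1) + 25 + 30 = 64
σ = (3, 1, 4, 2): 10 + (-1) + 8 + 25 = 42
σ = (3, 2, 1, 4): 10 + 12 + 12 + 30 = 64
σ = (3, 2, 4, 1): 10 + 12 + 8 + 17 = 47
σ = (3, 4, 1, 2): 10 + 11 + 12 + 25 = 58
σ = (3, 4, 2, 1): 10 + 11 + 25 + 17 = 63
σ = (4, 1, 2, 3): 28 + (-1) + 25 + 12 = 64
σ = (4, 1, 3, 2): 28 + (-1) + 16 + 25 = 68
σ = (4, 2, 1, 3): 28 + 12 + 12 + 12 = 64
σ = (4, 2, 3, 1): 28 + 12 + 16 + 17 = 73
σ = (4, 3, 1, 2): 28 + 13 + 12 + 25 = 78
σ = (4, 3, 2, 1): 28 + 13 + 25 + 17 = 83
Optimal value attained by: σ = (2, 1, 4, 3).
Answer: det⊕(M) = 27; verdict: NONSINGULAR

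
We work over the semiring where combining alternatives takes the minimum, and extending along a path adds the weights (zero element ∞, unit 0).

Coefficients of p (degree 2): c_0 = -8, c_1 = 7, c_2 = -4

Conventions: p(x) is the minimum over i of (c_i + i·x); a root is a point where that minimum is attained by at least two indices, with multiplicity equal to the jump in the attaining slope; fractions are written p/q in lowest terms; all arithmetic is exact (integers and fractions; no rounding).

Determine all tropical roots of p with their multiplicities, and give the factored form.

hull edge (i=0, c=-8) to (i=2, c=-4): slope 2, span 2
Factored form: p(x) = -4 ⊗ (x ⊕ (-2)) ⊗ (x ⊕ (-2))
Answer: roots = -2 (mult 2)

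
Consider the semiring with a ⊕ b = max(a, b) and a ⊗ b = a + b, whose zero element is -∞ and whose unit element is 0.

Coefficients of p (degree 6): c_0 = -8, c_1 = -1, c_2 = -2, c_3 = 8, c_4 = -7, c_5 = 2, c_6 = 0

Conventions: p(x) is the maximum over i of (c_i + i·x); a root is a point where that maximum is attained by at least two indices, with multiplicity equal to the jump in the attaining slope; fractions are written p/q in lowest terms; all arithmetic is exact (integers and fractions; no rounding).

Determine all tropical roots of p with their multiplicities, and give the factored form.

hull edge (i=0, c=-8) to (i=1, c=-1): slope 7, span 1
hull edge (i=1, c=-1) to (i=3, c=8): slope 9/2, span 2
hull edge (i=3, c=8) to (i=6, c=0): slope -8/3, span 3
Factored form: p(x) = 0 ⊗ (x ⊕ (-7)) ⊗ (x ⊕ (-9/2)) ⊗ (x ⊕ (-9/2)) ⊗ (x ⊕ 8/3) ⊗ (x ⊕ 8/3) ⊗ (x ⊕ 8/3)
Answer: roots = -7 (mult 1), -9/2 (mult 2), 8/3 (mult 3)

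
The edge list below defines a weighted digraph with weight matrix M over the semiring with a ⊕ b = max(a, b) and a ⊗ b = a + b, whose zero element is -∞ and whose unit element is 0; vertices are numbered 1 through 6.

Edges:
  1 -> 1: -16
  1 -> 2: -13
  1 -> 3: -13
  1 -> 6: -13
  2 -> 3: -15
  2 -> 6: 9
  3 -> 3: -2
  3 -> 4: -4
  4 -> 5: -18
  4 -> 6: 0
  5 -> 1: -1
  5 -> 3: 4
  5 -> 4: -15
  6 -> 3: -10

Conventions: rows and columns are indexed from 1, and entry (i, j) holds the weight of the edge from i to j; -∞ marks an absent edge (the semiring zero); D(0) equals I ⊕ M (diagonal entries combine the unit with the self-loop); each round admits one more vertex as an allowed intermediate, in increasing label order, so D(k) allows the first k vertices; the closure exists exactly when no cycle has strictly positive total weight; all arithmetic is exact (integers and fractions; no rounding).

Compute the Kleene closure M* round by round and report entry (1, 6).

D(0):
  [0, -13, -13, -∞, -∞, -13]
  [-∞, 0, -15, -∞, -∞, 9]
  [-∞, -∞, 0, -4, -∞, -∞]
  [-∞, -∞, -∞, 0, -18, 0]
  [-1, -∞, 4, -15, 0, -∞]
  [-∞, -∞, -10, -∞, -∞, 0]
D(1):
  [0, -13, -13, -∞, -∞, -13]
  [-∞, 0, -15, -∞, -∞, 9]
  [-∞, -∞, 0, -4, -∞, -∞]
  [-∞, -∞, -∞, 0, -18, 0]
  [-1, -14, 4, -15, 0, -14]
  [-∞, -∞, -10, -∞, -∞, 0]
D(2):
  [0, -13, -13, -∞, -∞, -4]
  [-∞, 0, -15, -∞, -∞, 9]
  [-∞, -∞, 0, -4, -∞, -∞]
  [-∞, -∞, -∞, 0, -18, 0]
  [-1, -14, 4, -15, 0, -5]
  [-∞, -∞, -10, -∞, -∞, 0]
D(3):
  [0, -13, -13, -17, -∞, -4]
  [-∞, 0, -15, -19, -∞, 9]
  [-∞, -∞, 0, -4, -∞, -∞]
  [-∞, -∞, -∞, 0, -18, 0]
  [-1, -14, 4, 0, 0, -5]
  [-∞, -∞, -10, -14, -∞, 0]
D(4):
  [0, -13, -13, -17, -35, -4]
  [-∞, 0, -15, -19, -37, 9]
  [-∞, -∞, 0, -4, -22, -4]
  [-∞, -∞, -∞, 0, -18, 0]
  [-1, -14, 4, 0, 0, 0]
  [-∞, -∞, -10, -14, -32, 0]
D(5):
  [0, -13, -13, -17, -35, -4]
  [-38, 0, -15, -19, -37, 9]
  [-23, -36, 0, -4, -22, -4]
  [-19, -32, -14, 0, -18, 0]
  [-1, -14, 4, 0, 0, 0]
  [-33, -46, -10, -14, -32, 0]
D(6):
  [0, -13, -13, -17, -35, -4]
  [-24, 0, -1, -5, -23, 9]
  [-23, -36, 0, -4, -22, -4]
  [-19, -32, -10, 0, -18, 0]
  [-1, -14, 4, 0, 0, 0]
  [-33, -46, -10, -14, -32, 0]
Answer: M*[1][6] = -4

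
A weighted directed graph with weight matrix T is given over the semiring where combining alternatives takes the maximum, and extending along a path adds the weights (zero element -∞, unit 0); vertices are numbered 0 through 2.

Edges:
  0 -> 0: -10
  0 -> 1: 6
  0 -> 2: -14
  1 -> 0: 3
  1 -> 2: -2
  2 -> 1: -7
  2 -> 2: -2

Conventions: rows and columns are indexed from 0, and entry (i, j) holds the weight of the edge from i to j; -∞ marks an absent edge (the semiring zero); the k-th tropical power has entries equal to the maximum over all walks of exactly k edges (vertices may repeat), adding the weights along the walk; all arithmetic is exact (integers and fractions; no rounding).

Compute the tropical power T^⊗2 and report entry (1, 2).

T^⊗2:
  [9, -4, 4]
  [-7, 9, -4]
  [-4, -9, -4]
Key observation: the optimum is the walk 1->2->2, with weight (-2) + (-2) = -4.
Optimal value attained by: walk 1->2->2.
Answer: (T^⊗2)[1][2] = -4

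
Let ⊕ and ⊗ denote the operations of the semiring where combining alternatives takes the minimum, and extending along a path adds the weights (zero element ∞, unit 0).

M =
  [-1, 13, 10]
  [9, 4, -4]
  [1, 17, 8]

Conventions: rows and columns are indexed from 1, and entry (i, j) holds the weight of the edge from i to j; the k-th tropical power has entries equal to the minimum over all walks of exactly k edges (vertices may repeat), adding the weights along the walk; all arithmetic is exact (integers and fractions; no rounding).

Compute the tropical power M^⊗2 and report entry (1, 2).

M^⊗2:
  [-2, 12, 9]
  [-3, 8, 0]
  [0, 14, 11]
Key observation: the optimum is the walk 1->1->2, with weight (-1) + 13 = 12.
Optimal value attained by: walk 1->1->2.
Answer: (M^⊗2)[1][2] = 12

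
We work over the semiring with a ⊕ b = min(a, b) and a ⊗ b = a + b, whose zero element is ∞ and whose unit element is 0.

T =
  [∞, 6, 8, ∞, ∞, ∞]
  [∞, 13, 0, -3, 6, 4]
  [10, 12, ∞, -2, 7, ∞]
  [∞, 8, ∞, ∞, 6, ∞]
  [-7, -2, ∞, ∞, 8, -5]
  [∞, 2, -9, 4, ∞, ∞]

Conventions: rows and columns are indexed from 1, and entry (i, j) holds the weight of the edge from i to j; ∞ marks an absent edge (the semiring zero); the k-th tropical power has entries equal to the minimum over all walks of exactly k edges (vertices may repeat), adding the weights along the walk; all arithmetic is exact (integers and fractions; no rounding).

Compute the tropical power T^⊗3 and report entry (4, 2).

T^⊗2:
  [18, 19, 6, 3, 12, 10]
  [-1, 4, -5, -2, 3, 1]
  [0, 5, 12, 9, 4, 2]
  [-1, 4, 8, 5, 14, 1]
  [1, -3, -14, -5, 4, 2]
  [1, 3, 2, -11, -2, 6]
T^⊗3:
  [5, 10, 1, 4, 9, 7]
  [-4, 1, -8, -7, 2, -2]
  [-3, 2, -7, 2, 11, -1]
  [7, 3, -8, 1, 10, 8]
  [-4, -2, -7, -16, -7, -1]
  [-9, -4, -3, 0, -5, -7]
Key observation: the optimum is the walk 4->5->6->2, with weight 6 + (-5) + 2 = 3.
Optimal value attained by: walk 4->5->6->2.
Answer: (T^⊗3)[4][2] = 3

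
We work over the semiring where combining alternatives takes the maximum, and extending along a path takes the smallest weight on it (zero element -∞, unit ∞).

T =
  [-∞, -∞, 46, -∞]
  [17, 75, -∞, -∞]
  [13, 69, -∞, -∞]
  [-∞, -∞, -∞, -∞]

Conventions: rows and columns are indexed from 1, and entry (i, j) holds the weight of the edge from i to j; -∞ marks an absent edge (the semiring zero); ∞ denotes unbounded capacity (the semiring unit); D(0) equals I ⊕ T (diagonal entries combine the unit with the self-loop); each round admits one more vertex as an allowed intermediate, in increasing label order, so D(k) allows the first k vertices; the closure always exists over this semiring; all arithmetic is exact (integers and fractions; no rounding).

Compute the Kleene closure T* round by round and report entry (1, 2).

D(0):
  [∞, -∞, 46, -∞]
  [17, ∞, -∞, -∞]
  [13, 69, ∞, -∞]
  [-∞, -∞, -∞, ∞]
D(1):
  [∞, -∞, 46, -∞]
  [17, ∞, 17, -∞]
  [13, 69, ∞, -∞]
  [-∞, -∞, -∞, ∞]
D(2):
  [∞, -∞, 46, -∞]
  [17, ∞, 17, -∞]
  [17, 69, ∞, -∞]
  [-∞, -∞, -∞, ∞]
D(3):
  [∞, 46, 46, -∞]
  [17, ∞, 17, -∞]
  [17, 69, ∞, -∞]
  [-∞, -∞, -∞, ∞]
D(4):
  [∞, 46, 46, -∞]
  [17, ∞, 17, -∞]
  [17, 69, ∞, -∞]
  [-∞, -∞, -∞, ∞]
Answer: T*[1][2] = 46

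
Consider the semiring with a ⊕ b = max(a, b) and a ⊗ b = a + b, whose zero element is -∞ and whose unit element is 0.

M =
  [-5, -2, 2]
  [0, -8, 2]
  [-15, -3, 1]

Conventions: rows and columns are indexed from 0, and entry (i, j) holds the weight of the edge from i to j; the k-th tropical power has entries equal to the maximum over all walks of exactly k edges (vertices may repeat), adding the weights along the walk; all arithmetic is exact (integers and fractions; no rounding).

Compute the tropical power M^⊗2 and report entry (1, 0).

M^⊗2:
  [-2, -1, 3]
  [-5, -1, 3]
  [-3, -2, 2]
Key observation: the optimum is the walk 1->0->0, with weight 0 + (-5) = -5.
Optimal value attained by: walk 1->0->0.
Answer: (M^⊗2)[1][0] = -5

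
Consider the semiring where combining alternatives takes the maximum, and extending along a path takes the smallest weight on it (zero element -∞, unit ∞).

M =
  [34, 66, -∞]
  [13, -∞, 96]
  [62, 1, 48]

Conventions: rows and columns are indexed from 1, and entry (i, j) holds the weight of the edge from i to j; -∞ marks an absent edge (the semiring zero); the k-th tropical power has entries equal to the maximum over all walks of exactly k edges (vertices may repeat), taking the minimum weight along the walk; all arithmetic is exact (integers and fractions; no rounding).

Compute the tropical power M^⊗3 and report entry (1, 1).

M^⊗2:
  [34, 34, 66]
  [62, 13, 48]
  [48, 62, 48]
M^⊗3:
  [62, 34, 48]
  [48, 62, 48]
  [48, 48, 62]
Key observation: the optimum is the walk 1->2->3->1, with weight 66 min 96 min 62 = 62.
Optimal value attained by: walk 1->2->3->1.
Answer: (M^⊗3)[1][1] = 62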